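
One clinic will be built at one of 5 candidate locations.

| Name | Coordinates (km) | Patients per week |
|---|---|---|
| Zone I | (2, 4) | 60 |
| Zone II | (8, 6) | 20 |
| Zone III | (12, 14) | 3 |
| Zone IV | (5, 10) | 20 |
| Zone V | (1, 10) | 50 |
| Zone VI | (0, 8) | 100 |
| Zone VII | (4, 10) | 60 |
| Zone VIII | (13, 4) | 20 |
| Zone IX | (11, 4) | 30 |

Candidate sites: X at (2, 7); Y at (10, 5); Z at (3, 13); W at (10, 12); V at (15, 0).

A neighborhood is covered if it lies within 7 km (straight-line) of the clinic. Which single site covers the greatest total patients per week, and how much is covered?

X, covering 310

Coverage radius r = 7 km; a point is covered iff (Δx)²+(Δy)² ≤ 7² = 49.
  X (2, 7): covers {Zone I, Zone II, Zone IV, Zone V, Zone VI, Zone VII} → 310
  Y (10, 5): covers {Zone II, Zone VIII, Zone IX} → 70
  Z (3, 13): covers {Zone IV, Zone V, Zone VI, Zone VII} → 230
  W (10, 12): covers {Zone II, Zone III, Zone IV, Zone VII} → 103
  V (15, 0): covers {Zone VIII, Zone IX} → 50
Maximum coverage at X: 310 patients per week.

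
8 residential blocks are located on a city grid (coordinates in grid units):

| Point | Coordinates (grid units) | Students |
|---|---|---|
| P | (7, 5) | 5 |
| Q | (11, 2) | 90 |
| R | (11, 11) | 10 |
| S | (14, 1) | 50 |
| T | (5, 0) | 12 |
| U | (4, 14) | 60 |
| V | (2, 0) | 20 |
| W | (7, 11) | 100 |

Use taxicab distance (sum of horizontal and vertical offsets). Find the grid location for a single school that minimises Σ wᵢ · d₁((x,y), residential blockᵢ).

(7, 5)

Manhattan distance separates: Σwᵢ(|x−xᵢ|+|y−yᵢ|) = Σwᵢ|x−xᵢ| + Σwᵢ|y−yᵢ|, so x and y are optimised independently as 1-D weighted medians.
Total weight W = 347; half = 173.5.
x-coordinate, sorted with cumulative weight:
  x=2 (V, w=20) cum 20
  x=4 (U, w=60) cum 80
  x=5 (T, w=12) cum 92
  x=7 (P, w=5) cum 97
  x=7 (W, w=100) cum 197  ← median
  x=11 (Q, w=90) cum 287
  x=11 (R, w=10) cum 297
  x=14 (S, w=50) cum 347
⇒ x* = 7
y-coordinate, sorted with cumulative weight:
  y=0 (T, w=12) cum 12
  y=0 (V, w=20) cum 32
  y=1 (S, w=50) cum 82
  y=2 (Q, w=90) cum 172
  y=5 (P, w=5) cum 177  ← median
  y=11 (R, w=10) cum 187
  y=11 (W, w=100) cum 287
  y=14 (U, w=60) cum 347
⇒ y* = 5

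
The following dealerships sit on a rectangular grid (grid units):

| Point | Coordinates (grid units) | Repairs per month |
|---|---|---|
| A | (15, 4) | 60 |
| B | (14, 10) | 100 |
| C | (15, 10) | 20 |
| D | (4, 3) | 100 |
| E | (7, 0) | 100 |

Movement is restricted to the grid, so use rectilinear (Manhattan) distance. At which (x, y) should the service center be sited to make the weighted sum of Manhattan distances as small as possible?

Manhattan distance separates: Σwᵢ(|x−xᵢ|+|y−yᵢ|) = Σwᵢ|x−xᵢ| + Σwᵢ|y−yᵢ|, so x and y are optimised independently as 1-D weighted medians.
Total weight W = 380; half = 190.
x-coordinate, sorted with cumulative weight:
  x=4 (D, w=100) cum 100
  x=7 (E, w=100) cum 200  ← median
  x=14 (B, w=100) cum 300
  x=15 (A, w=60) cum 360
  x=15 (C, w=20) cum 380
⇒ x* = 7
y-coordinate, sorted with cumulative weight:
  y=0 (E, w=100) cum 100
  y=3 (D, w=100) cum 200  ← median
  y=4 (A, w=60) cum 260
  y=10 (B, w=100) cum 360
  y=10 (C, w=20) cum 380
⇒ y* = 3

(7, 3)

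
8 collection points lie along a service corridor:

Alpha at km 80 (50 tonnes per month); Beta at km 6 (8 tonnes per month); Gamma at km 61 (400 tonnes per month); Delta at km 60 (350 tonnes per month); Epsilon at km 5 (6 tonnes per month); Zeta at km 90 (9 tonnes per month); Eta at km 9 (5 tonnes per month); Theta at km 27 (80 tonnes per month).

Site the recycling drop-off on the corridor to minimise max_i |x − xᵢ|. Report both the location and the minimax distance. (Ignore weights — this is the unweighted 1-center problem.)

The 1-center on a line is the midpoint of the two extreme points: leftmost at 5, rightmost at 90.
Optimal location = (5 + 90)/2 = 47.5; maximum distance = (90 − 5)/2 = 42.5.

location 47.5, max distance 42.5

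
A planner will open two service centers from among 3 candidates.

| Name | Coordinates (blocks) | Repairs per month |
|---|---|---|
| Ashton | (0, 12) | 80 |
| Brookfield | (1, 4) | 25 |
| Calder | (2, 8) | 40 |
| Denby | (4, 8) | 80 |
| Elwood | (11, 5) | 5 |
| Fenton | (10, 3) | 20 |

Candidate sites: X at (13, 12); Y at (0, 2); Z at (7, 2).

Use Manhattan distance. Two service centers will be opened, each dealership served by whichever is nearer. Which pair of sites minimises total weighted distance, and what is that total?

{Y, Z}, total 2030

Evaluate every pair (each demand assigned to the nearer of the two):
  {Y, Z}: total = 2030
  {X, Y}: total = 2260
  {X, Z}: total = 2515
Best pair: {Y, Z} with total 2030.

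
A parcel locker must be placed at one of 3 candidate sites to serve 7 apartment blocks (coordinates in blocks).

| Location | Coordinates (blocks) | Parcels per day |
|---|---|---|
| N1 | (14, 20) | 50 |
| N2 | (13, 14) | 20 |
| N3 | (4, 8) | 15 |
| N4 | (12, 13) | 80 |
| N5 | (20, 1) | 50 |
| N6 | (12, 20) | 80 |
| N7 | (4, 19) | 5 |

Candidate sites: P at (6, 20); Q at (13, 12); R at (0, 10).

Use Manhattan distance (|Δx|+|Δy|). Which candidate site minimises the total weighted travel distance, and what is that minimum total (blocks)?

Q, total 2545 blocks

Total weighted distance at each candidate:
  P (6, 20): total = 4055
  Q (13, 12): total = 2545
  R (0, 10): total = 6105
Minimum is at Q with total 2545 blocks.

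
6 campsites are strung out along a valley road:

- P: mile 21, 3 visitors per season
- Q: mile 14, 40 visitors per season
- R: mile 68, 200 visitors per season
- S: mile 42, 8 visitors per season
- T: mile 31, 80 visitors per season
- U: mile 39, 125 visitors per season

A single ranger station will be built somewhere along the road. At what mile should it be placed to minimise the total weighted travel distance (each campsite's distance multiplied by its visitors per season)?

x = 39

For a sum of weighted absolute distances on a line, the optimum is the weighted median (not the mean). Total weight W = 456; half-weight = 228.
Sort by position and accumulate weight:
  mile 14 (Q, w=40) → cum 40
  mile 21 (P, w=3) → cum 43
  mile 31 (T, w=80) → cum 123
  mile 39 (U, w=125) → cum 248  ≥ 228 → median here
  mile 42 (S, w=8) → cum 256
  mile 68 (R, w=200) → cum 456
Optimal location: mile 39.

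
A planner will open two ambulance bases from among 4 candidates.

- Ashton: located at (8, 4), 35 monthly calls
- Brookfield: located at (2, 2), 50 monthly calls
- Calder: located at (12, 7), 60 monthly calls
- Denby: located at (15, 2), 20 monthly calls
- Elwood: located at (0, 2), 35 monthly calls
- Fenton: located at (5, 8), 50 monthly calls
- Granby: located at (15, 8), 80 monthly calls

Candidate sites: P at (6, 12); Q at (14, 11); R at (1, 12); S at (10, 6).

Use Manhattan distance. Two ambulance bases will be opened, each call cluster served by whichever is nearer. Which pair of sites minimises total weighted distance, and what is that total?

{Q, S}, total 2260

Evaluate every pair (each demand assigned to the nearer of the two):
  {Q, S}: total = 2260
  {R, S}: total = 2345
  {P, S}: total = 2400
  {Q, R}: total = 2670
  {P, Q}: total = 2740
  {P, R}: total = 3615
Best pair: {Q, S} with total 2260.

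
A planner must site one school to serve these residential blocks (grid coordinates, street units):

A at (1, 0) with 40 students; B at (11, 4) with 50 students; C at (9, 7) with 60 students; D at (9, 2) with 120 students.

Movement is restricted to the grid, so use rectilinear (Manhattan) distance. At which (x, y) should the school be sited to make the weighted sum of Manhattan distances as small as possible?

(9, 2)

Manhattan distance separates: Σwᵢ(|x−xᵢ|+|y−yᵢ|) = Σwᵢ|x−xᵢ| + Σwᵢ|y−yᵢ|, so x and y are optimised independently as 1-D weighted medians.
Total weight W = 270; half = 135.
x-coordinate, sorted with cumulative weight:
  x=1 (A, w=40) cum 40
  x=9 (C, w=60) cum 100
  x=9 (D, w=120) cum 220  ← median
  x=11 (B, w=50) cum 270
⇒ x* = 9
y-coordinate, sorted with cumulative weight:
  y=0 (A, w=40) cum 40
  y=2 (D, w=120) cum 160  ← median
  y=4 (B, w=50) cum 210
  y=7 (C, w=60) cum 270
⇒ y* = 2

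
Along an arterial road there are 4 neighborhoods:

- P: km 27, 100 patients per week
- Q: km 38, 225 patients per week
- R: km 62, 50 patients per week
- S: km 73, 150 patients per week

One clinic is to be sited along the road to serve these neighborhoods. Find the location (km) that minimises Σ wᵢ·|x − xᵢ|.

For a sum of weighted absolute distances on a line, the optimum is the weighted median (not the mean). Total weight W = 525; half-weight = 262.5.
Sort by position and accumulate weight:
  km 27 (P, w=100) → cum 100
  km 38 (Q, w=225) → cum 325  ≥ 262.5 → median here
  km 62 (R, w=50) → cum 375
  km 73 (S, w=150) → cum 525
Optimal location: km 38.

x = 38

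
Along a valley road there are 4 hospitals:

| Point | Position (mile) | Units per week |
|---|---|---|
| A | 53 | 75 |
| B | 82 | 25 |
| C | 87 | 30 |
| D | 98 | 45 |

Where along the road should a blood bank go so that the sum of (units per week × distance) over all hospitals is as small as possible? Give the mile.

x = 82

For a sum of weighted absolute distances on a line, the optimum is the weighted median (not the mean). Total weight W = 175; half-weight = 87.5.
Sort by position and accumulate weight:
  mile 53 (A, w=75) → cum 75
  mile 82 (B, w=25) → cum 100  ≥ 87.5 → median here
  mile 87 (C, w=30) → cum 130
  mile 98 (D, w=45) → cum 175
Optimal location: mile 82.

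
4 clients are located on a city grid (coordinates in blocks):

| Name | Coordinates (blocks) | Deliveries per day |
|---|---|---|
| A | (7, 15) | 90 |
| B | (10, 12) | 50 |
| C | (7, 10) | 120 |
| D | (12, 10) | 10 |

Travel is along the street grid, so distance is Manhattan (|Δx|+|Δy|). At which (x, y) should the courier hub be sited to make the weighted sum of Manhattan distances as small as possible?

(7, 12)

Manhattan distance separates: Σwᵢ(|x−xᵢ|+|y−yᵢ|) = Σwᵢ|x−xᵢ| + Σwᵢ|y−yᵢ|, so x and y are optimised independently as 1-D weighted medians.
Total weight W = 270; half = 135.
x-coordinate, sorted with cumulative weight:
  x=7 (A, w=90) cum 90
  x=7 (C, w=120) cum 210  ← median
  x=10 (B, w=50) cum 260
  x=12 (D, w=10) cum 270
⇒ x* = 7
y-coordinate, sorted with cumulative weight:
  y=10 (C, w=120) cum 120
  y=10 (D, w=10) cum 130
  y=12 (B, w=50) cum 180  ← median
  y=15 (A, w=90) cum 270
⇒ y* = 12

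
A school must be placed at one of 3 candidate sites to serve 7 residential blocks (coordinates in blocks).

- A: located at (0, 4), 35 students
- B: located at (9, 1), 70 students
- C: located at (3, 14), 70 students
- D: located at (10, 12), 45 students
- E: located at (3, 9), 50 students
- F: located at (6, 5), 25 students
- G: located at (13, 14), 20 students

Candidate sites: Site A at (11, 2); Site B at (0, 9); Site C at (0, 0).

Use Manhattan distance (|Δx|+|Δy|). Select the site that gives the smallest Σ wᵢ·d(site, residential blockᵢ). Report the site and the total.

Total weighted distance at each candidate:
  Site A (11, 2): total = 3790
  Site B (0, 9): total = 3270
  Site C (0, 0): total = 4435
Minimum is at Site B with total 3270 blocks.

Site B, total 3270 blocks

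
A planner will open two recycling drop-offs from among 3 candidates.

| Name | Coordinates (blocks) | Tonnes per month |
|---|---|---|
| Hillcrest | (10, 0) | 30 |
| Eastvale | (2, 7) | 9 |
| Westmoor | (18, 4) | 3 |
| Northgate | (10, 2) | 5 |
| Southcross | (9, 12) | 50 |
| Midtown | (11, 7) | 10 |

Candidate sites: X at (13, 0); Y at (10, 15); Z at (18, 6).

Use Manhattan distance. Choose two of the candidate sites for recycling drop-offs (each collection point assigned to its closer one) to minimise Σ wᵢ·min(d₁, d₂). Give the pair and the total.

{X, Y}, total 576

Evaluate every pair (each demand assigned to the nearer of the two):
  {X, Y}: total = 576
  {Y, Z}: total = 910
  {X, Z}: total = 1104
Best pair: {X, Y} with total 576.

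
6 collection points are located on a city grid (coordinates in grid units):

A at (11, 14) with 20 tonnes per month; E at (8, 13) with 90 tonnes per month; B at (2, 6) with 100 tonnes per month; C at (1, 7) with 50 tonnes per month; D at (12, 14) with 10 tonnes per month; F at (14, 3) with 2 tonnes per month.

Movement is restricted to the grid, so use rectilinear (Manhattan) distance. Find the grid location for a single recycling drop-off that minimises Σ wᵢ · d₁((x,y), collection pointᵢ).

(2, 7)

Manhattan distance separates: Σwᵢ(|x−xᵢ|+|y−yᵢ|) = Σwᵢ|x−xᵢ| + Σwᵢ|y−yᵢ|, so x and y are optimised independently as 1-D weighted medians.
Total weight W = 272; half = 136.
x-coordinate, sorted with cumulative weight:
  x=1 (C, w=50) cum 50
  x=2 (B, w=100) cum 150  ← median
  x=8 (E, w=90) cum 240
  x=11 (A, w=20) cum 260
  x=12 (D, w=10) cum 270
  x=14 (F, w=2) cum 272
⇒ x* = 2
y-coordinate, sorted with cumulative weight:
  y=3 (F, w=2) cum 2
  y=6 (B, w=100) cum 102
  y=7 (C, w=50) cum 152  ← median
  y=13 (E, w=90) cum 242
  y=14 (A, w=20) cum 262
  y=14 (D, w=10) cum 272
⇒ y* = 7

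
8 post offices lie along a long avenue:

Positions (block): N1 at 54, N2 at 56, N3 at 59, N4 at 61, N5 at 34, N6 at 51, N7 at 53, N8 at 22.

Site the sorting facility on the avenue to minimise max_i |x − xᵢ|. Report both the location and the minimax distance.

The 1-center on a line is the midpoint of the two extreme points: leftmost at 22, rightmost at 61.
Optimal location = (22 + 61)/2 = 41.5; maximum distance = (61 − 22)/2 = 19.5.

location 41.5, max distance 19.5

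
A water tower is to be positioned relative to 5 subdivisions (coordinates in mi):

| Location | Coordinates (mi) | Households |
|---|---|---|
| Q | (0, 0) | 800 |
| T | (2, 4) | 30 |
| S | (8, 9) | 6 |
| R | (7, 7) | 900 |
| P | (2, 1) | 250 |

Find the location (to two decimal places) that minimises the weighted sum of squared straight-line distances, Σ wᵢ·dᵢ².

(3.48, 3.39)

The minimiser of Σwᵢ‖p−pᵢ‖² is the weighted centroid p* = (Σwᵢpᵢ)/(Σwᵢ).
Σwᵢ = 1986.
Σwᵢxᵢ = 800·0 + 30·2 + 6·8 + 900·7 + 250·2 = 6908.
Σwᵢyᵢ = 800·0 + 30·4 + 6·9 + 900·7 + 250·1 = 6724.
x* = 6908/1986 = 3.48, y* = 6724/1986 = 3.39.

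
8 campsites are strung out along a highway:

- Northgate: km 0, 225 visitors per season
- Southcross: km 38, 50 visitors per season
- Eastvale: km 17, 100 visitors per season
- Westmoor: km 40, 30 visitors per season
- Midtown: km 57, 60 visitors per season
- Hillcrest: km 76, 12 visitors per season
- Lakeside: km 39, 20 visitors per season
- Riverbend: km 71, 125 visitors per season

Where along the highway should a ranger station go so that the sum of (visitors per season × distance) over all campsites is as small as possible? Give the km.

x = 17

For a sum of weighted absolute distances on a line, the optimum is the weighted median (not the mean). Total weight W = 622; half-weight = 311.
Sort by position and accumulate weight:
  km 0 (Northgate, w=225) → cum 225
  km 17 (Eastvale, w=100) → cum 325  ≥ 311 → median here
  km 38 (Southcross, w=50) → cum 375
  km 39 (Lakeside, w=20) → cum 395
  km 40 (Westmoor, w=30) → cum 425
  km 57 (Midtown, w=60) → cum 485
  km 71 (Riverbend, w=125) → cum 610
  km 76 (Hillcrest, w=12) → cum 622
Optimal location: km 17.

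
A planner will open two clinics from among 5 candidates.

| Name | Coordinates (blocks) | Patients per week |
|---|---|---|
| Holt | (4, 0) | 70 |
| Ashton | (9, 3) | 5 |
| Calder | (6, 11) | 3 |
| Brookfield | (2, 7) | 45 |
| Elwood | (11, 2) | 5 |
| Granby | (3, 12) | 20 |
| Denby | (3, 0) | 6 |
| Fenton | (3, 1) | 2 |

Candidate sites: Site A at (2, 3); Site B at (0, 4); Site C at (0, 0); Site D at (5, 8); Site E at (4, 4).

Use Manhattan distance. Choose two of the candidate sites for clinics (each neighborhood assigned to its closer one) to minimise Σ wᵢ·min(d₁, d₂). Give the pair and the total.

{Site D, Site E}, total 705

Evaluate every pair (each demand assigned to the nearer of the two):
  {Site D, Site E}: total = 705
  {Site C, Site D}: total = 723
  {Site A, Site E}: total = 772
  {Site A, Site D}: total = 777
  {Site A, Site C}: total = 805
  {Site C, Site E}: total = 813
  {Site B, Site E}: total = 825
  {Site A, Site B}: total = 881
  {Site B, Site C}: total = 905
  {Site B, Site D}: total = 1031
Best pair: {Site D, Site E} with total 705.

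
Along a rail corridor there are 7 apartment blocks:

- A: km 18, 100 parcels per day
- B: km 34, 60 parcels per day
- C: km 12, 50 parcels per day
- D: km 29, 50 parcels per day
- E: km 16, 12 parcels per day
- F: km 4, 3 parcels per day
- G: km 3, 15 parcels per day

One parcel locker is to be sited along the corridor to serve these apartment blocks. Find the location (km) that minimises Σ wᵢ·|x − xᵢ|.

For a sum of weighted absolute distances on a line, the optimum is the weighted median (not the mean). Total weight W = 290; half-weight = 145.
Sort by position and accumulate weight:
  km 3 (G, w=15) → cum 15
  km 4 (F, w=3) → cum 18
  km 12 (C, w=50) → cum 68
  km 16 (E, w=12) → cum 80
  km 18 (A, w=100) → cum 180  ≥ 145 → median here
  km 29 (D, w=50) → cum 230
  km 34 (B, w=60) → cum 290
Optimal location: km 18.

x = 18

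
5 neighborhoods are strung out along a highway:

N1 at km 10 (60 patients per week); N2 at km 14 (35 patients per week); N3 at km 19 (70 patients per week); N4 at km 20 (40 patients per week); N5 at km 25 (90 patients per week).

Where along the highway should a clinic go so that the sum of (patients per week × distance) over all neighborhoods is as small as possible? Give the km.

x = 19

For a sum of weighted absolute distances on a line, the optimum is the weighted median (not the mean). Total weight W = 295; half-weight = 147.5.
Sort by position and accumulate weight:
  km 10 (N1, w=60) → cum 60
  km 14 (N2, w=35) → cum 95
  km 19 (N3, w=70) → cum 165  ≥ 147.5 → median here
  km 20 (N4, w=40) → cum 205
  km 25 (N5, w=90) → cum 295
Optimal location: km 19.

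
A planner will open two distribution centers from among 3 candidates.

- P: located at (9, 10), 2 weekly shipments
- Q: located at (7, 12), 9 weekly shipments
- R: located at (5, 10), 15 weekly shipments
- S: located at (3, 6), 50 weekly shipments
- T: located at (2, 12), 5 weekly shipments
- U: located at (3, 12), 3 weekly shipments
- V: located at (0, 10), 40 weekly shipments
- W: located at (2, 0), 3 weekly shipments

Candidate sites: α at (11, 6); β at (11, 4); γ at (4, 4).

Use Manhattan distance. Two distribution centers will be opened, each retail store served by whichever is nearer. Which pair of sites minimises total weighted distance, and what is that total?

{α, γ}, total 852

Evaluate every pair (each demand assigned to the nearer of the two):
  {α, γ}: total = 852
  {β, γ}: total = 865
  {α, β}: total = 1408
Best pair: {α, γ} with total 852.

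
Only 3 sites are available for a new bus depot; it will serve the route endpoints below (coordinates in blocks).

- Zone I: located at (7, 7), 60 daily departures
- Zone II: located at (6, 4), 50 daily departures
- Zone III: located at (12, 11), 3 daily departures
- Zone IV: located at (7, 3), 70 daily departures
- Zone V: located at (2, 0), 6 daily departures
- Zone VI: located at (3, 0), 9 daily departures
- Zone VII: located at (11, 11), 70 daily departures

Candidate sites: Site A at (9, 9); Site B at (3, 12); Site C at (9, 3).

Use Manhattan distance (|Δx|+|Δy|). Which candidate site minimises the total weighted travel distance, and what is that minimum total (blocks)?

Site C, total 1574 blocks

Total weighted distance at each candidate:
  Site A (9, 9): total = 1726
  Site B (3, 12): total = 2846
  Site C (9, 3): total = 1574
Minimum is at Site C with total 1574 blocks.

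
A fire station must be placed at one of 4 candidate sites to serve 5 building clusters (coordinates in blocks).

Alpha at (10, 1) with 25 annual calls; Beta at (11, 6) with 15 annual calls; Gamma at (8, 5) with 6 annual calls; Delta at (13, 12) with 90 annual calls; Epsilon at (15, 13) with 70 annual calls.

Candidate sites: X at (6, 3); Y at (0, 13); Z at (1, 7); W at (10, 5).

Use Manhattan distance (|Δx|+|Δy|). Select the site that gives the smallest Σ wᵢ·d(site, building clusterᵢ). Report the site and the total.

Total weighted distance at each candidate:
  X (6, 3): total = 3064
  Y (0, 13): total = 3226
  Z (1, 7): total = 3524
  W (10, 5): total = 1952
Minimum is at W with total 1952 blocks.

W, total 1952 blocks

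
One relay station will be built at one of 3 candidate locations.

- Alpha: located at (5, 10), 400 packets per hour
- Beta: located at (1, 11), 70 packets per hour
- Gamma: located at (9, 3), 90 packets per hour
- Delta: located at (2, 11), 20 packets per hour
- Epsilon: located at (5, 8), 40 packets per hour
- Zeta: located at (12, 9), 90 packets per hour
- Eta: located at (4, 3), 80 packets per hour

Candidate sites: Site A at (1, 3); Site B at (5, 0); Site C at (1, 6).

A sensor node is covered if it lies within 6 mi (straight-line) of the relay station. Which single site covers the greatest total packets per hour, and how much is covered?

Site C, covering 610

Coverage radius r = 6 mi; a point is covered iff (Δx)²+(Δy)² ≤ 6² = 36.
  Site A (1, 3): covers {Eta} → 80
  Site B (5, 0): covers {Gamma, Eta} → 170
  Site C (1, 6): covers {Alpha, Beta, Delta, Epsilon, Eta} → 610
Maximum coverage at Site C: 610 packets per hour.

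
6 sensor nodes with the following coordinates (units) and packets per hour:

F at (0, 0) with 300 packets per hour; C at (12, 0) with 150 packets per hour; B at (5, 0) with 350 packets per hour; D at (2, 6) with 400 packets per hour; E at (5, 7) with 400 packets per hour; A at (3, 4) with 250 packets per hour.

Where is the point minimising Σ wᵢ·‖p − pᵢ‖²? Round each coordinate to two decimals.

The minimiser of Σwᵢ‖p−pᵢ‖² is the weighted centroid p* = (Σwᵢpᵢ)/(Σwᵢ).
Σwᵢ = 1850.
Σwᵢxᵢ = 300·0 + 150·12 + 350·5 + 400·2 + 400·5 + 250·3 = 7100.
Σwᵢyᵢ = 300·0 + 150·0 + 350·0 + 400·6 + 400·7 + 250·4 = 6200.
x* = 7100/1850 = 3.84, y* = 6200/1850 = 3.35.

(3.84, 3.35)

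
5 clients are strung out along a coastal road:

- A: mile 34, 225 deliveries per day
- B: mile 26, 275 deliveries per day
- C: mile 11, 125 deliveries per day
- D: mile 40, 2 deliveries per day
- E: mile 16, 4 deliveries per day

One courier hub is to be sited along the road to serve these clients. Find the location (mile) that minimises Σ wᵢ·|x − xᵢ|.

x = 26

For a sum of weighted absolute distances on a line, the optimum is the weighted median (not the mean). Total weight W = 631; half-weight = 315.5.
Sort by position and accumulate weight:
  mile 11 (C, w=125) → cum 125
  mile 16 (E, w=4) → cum 129
  mile 26 (B, w=275) → cum 404  ≥ 315.5 → median here
  mile 34 (A, w=225) → cum 629
  mile 40 (D, w=2) → cum 631
Optimal location: mile 26.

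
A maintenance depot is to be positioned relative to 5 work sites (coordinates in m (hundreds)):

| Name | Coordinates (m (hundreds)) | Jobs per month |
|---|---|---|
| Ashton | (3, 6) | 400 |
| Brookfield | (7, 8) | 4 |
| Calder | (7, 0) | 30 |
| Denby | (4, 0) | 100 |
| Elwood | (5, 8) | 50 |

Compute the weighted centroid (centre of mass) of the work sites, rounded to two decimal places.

The minimiser of Σwᵢ‖p−pᵢ‖² is the weighted centroid p* = (Σwᵢpᵢ)/(Σwᵢ).
Σwᵢ = 584.
Σwᵢxᵢ = 400·3 + 4·7 + 30·7 + 100·4 + 50·5 = 2088.
Σwᵢyᵢ = 400·6 + 4·8 + 30·0 + 100·0 + 50·8 = 2832.
x* = 2088/584 = 3.58, y* = 2832/584 = 4.85.

(3.58, 4.85)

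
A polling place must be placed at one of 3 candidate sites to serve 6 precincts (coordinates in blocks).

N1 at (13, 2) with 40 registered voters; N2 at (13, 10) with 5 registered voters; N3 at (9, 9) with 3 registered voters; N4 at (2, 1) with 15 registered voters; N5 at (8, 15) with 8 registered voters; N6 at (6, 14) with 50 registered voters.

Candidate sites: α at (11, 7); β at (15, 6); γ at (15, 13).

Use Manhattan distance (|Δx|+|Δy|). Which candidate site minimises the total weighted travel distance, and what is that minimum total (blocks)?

Total weighted distance at each candidate:
  α (11, 7): total = 1230
  β (15, 6): total = 1545
  γ (15, 13): total = 1522
Minimum is at α with total 1230 blocks.

α, total 1230 blocks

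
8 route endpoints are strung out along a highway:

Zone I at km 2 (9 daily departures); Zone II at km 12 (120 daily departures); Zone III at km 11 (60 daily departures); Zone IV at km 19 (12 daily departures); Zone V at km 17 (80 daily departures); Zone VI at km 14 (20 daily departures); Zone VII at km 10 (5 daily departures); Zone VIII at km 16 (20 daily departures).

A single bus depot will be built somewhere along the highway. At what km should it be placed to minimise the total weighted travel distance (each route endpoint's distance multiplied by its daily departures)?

x = 12

For a sum of weighted absolute distances on a line, the optimum is the weighted median (not the mean). Total weight W = 326; half-weight = 163.
Sort by position and accumulate weight:
  km 2 (Zone I, w=9) → cum 9
  km 10 (Zone VII, w=5) → cum 14
  km 11 (Zone III, w=60) → cum 74
  km 12 (Zone II, w=120) → cum 194  ≥ 163 → median here
  km 14 (Zone VI, w=20) → cum 214
  km 16 (Zone VIII, w=20) → cum 234
  km 17 (Zone V, w=80) → cum 314
  km 19 (Zone IV, w=12) → cum 326
Optimal location: km 12.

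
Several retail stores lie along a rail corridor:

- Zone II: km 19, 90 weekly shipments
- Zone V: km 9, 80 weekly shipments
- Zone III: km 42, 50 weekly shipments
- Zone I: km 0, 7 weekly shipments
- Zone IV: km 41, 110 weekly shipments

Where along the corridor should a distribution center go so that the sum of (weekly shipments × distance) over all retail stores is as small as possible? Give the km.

For a sum of weighted absolute distances on a line, the optimum is the weighted median (not the mean). Total weight W = 337; half-weight = 168.5.
Sort by position and accumulate weight:
  km 0 (Zone I, w=7) → cum 7
  km 9 (Zone V, w=80) → cum 87
  km 19 (Zone II, w=90) → cum 177  ≥ 168.5 → median here
  km 41 (Zone IV, w=110) → cum 287
  km 42 (Zone III, w=50) → cum 337
Optimal location: km 19.

x = 19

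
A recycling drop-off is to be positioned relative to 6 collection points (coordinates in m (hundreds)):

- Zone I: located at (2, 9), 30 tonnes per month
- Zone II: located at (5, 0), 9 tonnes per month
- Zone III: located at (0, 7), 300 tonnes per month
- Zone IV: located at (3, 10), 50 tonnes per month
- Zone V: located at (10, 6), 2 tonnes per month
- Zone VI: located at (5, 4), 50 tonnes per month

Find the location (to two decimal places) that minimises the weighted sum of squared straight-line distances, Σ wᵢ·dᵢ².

(1.19, 6.99)

The minimiser of Σwᵢ‖p−pᵢ‖² is the weighted centroid p* = (Σwᵢpᵢ)/(Σwᵢ).
Σwᵢ = 441.
Σwᵢxᵢ = 30·2 + 9·5 + 300·0 + 50·3 + 2·10 + 50·5 = 525.
Σwᵢyᵢ = 30·9 + 9·0 + 300·7 + 50·10 + 2·6 + 50·4 = 3082.
x* = 525/441 = 1.19, y* = 3082/441 = 6.99.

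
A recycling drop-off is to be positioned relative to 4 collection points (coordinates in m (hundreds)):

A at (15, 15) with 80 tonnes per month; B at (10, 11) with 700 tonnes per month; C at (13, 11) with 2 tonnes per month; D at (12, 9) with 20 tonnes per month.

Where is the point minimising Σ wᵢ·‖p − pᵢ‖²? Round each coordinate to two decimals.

The minimiser of Σwᵢ‖p−pᵢ‖² is the weighted centroid p* = (Σwᵢpᵢ)/(Σwᵢ).
Σwᵢ = 802.
Σwᵢxᵢ = 80·15 + 700·10 + 2·13 + 20·12 = 8466.
Σwᵢyᵢ = 80·15 + 700·11 + 2·11 + 20·9 = 9102.
x* = 8466/802 = 10.56, y* = 9102/802 = 11.35.

(10.56, 11.35)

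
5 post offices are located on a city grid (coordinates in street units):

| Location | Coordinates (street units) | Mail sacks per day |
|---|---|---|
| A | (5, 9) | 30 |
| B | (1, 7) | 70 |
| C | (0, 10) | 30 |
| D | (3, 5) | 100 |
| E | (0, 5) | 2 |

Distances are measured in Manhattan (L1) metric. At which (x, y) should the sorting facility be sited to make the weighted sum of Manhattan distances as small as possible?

Manhattan distance separates: Σwᵢ(|x−xᵢ|+|y−yᵢ|) = Σwᵢ|x−xᵢ| + Σwᵢ|y−yᵢ|, so x and y are optimised independently as 1-D weighted medians.
Total weight W = 232; half = 116.
x-coordinate, sorted with cumulative weight:
  x=0 (C, w=30) cum 30
  x=0 (E, w=2) cum 32
  x=1 (B, w=70) cum 102
  x=3 (D, w=100) cum 202  ← median
  x=5 (A, w=30) cum 232
⇒ x* = 3
y-coordinate, sorted with cumulative weight:
  y=5 (D, w=100) cum 100
  y=5 (E, w=2) cum 102
  y=7 (B, w=70) cum 172  ← median
  y=9 (A, w=30) cum 202
  y=10 (C, w=30) cum 232
⇒ y* = 7

(3, 7)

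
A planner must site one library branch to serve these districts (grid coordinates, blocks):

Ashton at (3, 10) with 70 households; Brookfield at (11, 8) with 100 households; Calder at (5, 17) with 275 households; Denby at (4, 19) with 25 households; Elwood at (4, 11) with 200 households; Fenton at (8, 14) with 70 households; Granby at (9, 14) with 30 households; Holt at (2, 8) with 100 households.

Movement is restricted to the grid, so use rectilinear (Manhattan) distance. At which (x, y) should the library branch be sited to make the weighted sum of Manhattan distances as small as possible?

Manhattan distance separates: Σwᵢ(|x−xᵢ|+|y−yᵢ|) = Σwᵢ|x−xᵢ| + Σwᵢ|y−yᵢ|, so x and y are optimised independently as 1-D weighted medians.
Total weight W = 870; half = 435.
x-coordinate, sorted with cumulative weight:
  x=2 (Holt, w=100) cum 100
  x=3 (Ashton, w=70) cum 170
  x=4 (Denby, w=25) cum 195
  x=4 (Elwood, w=200) cum 395
  x=5 (Calder, w=275) cum 670  ← median
  x=8 (Fenton, w=70) cum 740
  x=9 (Granby, w=30) cum 770
  x=11 (Brookfield, w=100) cum 870
⇒ x* = 5
y-coordinate, sorted with cumulative weight:
  y=8 (Brookfield, w=100) cum 100
  y=8 (Holt, w=100) cum 200
  y=10 (Ashton, w=70) cum 270
  y=11 (Elwood, w=200) cum 470  ← median
  y=14 (Fenton, w=70) cum 540
  y=14 (Granby, w=30) cum 570
  y=17 (Calder, w=275) cum 845
  y=19 (Denby, w=25) cum 870
⇒ y* = 11

(5, 11)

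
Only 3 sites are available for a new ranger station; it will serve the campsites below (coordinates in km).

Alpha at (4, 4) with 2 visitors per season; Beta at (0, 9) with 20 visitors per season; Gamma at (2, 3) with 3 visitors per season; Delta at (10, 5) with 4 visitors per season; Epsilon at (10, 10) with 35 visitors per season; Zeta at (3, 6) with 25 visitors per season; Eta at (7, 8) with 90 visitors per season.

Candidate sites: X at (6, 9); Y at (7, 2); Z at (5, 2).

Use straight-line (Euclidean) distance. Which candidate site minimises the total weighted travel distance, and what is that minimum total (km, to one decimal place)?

Total weighted distance at each candidate:
  X (6, 9): total = 552.7
  Y (7, 2): total = 1217.9
  Z (5, 2): total = 1220.5
Minimum is at X with total 552.7 km.

X, total 552.7 km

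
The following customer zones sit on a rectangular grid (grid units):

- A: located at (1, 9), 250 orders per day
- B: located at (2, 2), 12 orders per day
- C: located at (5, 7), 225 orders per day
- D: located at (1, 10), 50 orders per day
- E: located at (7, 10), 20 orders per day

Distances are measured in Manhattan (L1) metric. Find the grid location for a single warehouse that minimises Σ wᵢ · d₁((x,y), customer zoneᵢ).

Manhattan distance separates: Σwᵢ(|x−xᵢ|+|y−yᵢ|) = Σwᵢ|x−xᵢ| + Σwᵢ|y−yᵢ|, so x and y are optimised independently as 1-D weighted medians.
Total weight W = 557; half = 278.5.
x-coordinate, sorted with cumulative weight:
  x=1 (A, w=250) cum 250
  x=1 (D, w=50) cum 300  ← median
  x=2 (B, w=12) cum 312
  x=5 (C, w=225) cum 537
  x=7 (E, w=20) cum 557
⇒ x* = 1
y-coordinate, sorted with cumulative weight:
  y=2 (B, w=12) cum 12
  y=7 (C, w=225) cum 237
  y=9 (A, w=250) cum 487  ← median
  y=10 (D, w=50) cum 537
  y=10 (E, w=20) cum 557
⇒ y* = 9

(1, 9)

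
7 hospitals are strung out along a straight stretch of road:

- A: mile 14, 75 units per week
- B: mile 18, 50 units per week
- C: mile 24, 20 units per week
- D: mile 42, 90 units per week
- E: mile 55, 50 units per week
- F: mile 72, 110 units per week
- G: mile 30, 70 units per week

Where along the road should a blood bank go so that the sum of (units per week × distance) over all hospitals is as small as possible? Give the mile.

x = 42

For a sum of weighted absolute distances on a line, the optimum is the weighted median (not the mean). Total weight W = 465; half-weight = 232.5.
Sort by position and accumulate weight:
  mile 14 (A, w=75) → cum 75
  mile 18 (B, w=50) → cum 125
  mile 24 (C, w=20) → cum 145
  mile 30 (G, w=70) → cum 215
  mile 42 (D, w=90) → cum 305  ≥ 232.5 → median here
  mile 55 (E, w=50) → cum 355
  mile 72 (F, w=110) → cum 465
Optimal location: mile 42.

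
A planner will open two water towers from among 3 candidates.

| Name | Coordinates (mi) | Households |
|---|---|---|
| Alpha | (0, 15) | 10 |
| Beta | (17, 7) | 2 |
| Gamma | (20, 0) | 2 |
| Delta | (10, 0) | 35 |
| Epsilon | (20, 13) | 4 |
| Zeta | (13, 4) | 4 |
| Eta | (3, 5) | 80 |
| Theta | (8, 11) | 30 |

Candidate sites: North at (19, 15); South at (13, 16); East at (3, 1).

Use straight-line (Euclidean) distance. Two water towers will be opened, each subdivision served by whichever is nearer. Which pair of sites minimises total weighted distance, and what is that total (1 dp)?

{South, East}, total 1036.0

Evaluate every pair (each demand assigned to the nearer of the two):
  {South, East}: total = 1036.0
  {North, East}: total = 1143.3
  {North, South}: total = 2205.1
Best pair: {South, East} with total 1036.0.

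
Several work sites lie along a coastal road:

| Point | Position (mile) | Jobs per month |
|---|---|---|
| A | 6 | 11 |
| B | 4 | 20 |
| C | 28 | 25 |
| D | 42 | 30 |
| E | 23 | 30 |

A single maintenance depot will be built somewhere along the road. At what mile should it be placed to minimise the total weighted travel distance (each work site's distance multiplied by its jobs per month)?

x = 23

For a sum of weighted absolute distances on a line, the optimum is the weighted median (not the mean). Total weight W = 116; half-weight = 58.
Sort by position and accumulate weight:
  mile 4 (B, w=20) → cum 20
  mile 6 (A, w=11) → cum 31
  mile 23 (E, w=30) → cum 61  ≥ 58 → median here
  mile 28 (C, w=25) → cum 86
  mile 42 (D, w=30) → cum 116
Optimal location: mile 23.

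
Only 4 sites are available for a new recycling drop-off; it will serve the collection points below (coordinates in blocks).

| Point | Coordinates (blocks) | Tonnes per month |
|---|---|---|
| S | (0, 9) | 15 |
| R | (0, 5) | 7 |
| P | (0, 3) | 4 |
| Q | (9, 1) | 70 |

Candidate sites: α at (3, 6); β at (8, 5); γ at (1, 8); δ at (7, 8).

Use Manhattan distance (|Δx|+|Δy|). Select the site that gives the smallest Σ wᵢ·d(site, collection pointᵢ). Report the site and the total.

β, total 626 blocks

Total weighted distance at each candidate:
  α (3, 6): total = 912
  β (8, 5): total = 626
  γ (1, 8): total = 1132
  δ (7, 8): total = 868
Minimum is at β with total 626 blocks.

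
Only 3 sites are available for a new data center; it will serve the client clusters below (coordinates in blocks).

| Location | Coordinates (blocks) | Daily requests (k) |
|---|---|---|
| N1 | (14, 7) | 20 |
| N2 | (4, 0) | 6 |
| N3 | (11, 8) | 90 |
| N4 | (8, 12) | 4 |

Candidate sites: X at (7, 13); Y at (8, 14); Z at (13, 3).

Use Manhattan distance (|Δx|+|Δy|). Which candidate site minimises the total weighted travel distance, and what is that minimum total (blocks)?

Total weighted distance at each candidate:
  X (7, 13): total = 1174
  Y (8, 14): total = 1186
  Z (13, 3): total = 858
Minimum is at Z with total 858 blocks.

Z, total 858 blocks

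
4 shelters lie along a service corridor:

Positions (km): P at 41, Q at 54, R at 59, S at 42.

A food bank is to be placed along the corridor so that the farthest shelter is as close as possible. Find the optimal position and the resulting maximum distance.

The 1-center on a line is the midpoint of the two extreme points: leftmost at 41, rightmost at 59.
Optimal location = (41 + 59)/2 = 50; maximum distance = (59 − 41)/2 = 9.

location 50, max distance 9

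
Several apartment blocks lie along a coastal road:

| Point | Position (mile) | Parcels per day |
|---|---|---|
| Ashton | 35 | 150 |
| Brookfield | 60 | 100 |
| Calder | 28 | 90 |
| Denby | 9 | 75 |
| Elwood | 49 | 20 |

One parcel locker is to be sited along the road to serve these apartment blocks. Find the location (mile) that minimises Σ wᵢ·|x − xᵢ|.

For a sum of weighted absolute distances on a line, the optimum is the weighted median (not the mean). Total weight W = 435; half-weight = 217.5.
Sort by position and accumulate weight:
  mile 9 (Denby, w=75) → cum 75
  mile 28 (Calder, w=90) → cum 165
  mile 35 (Ashton, w=150) → cum 315  ≥ 217.5 → median here
  mile 49 (Elwood, w=20) → cum 335
  mile 60 (Brookfield, w=100) → cum 435
Optimal location: mile 35.

x = 35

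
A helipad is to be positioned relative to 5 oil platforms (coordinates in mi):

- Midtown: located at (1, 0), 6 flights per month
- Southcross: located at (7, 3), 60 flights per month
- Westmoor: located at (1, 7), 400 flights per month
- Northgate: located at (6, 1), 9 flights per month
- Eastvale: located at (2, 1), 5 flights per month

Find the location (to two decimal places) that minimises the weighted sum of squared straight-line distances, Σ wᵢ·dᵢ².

The minimiser of Σwᵢ‖p−pᵢ‖² is the weighted centroid p* = (Σwᵢpᵢ)/(Σwᵢ).
Σwᵢ = 480.
Σwᵢxᵢ = 6·1 + 60·7 + 400·1 + 9·6 + 5·2 = 890.
Σwᵢyᵢ = 6·0 + 60·3 + 400·7 + 9·1 + 5·1 = 2994.
x* = 890/480 = 1.85, y* = 2994/480 = 6.24.

(1.85, 6.24)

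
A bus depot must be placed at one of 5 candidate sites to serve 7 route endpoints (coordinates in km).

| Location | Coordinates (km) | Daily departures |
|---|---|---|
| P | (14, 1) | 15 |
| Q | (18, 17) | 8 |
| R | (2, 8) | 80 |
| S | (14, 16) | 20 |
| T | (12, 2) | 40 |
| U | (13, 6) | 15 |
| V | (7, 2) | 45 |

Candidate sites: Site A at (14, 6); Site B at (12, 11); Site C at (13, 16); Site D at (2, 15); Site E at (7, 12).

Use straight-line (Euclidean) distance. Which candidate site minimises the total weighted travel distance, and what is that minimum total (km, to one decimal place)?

Total weighted distance at each candidate:
  Site A (14, 6): total = 1898.6
  Site B (12, 11): total = 2063.6
  Site C (13, 16): total = 2771.3
  Site D (2, 15): total = 2702.4
  Site E (7, 12): total = 1990.2
Minimum is at Site A with total 1898.6 km.

Site A, total 1898.6 km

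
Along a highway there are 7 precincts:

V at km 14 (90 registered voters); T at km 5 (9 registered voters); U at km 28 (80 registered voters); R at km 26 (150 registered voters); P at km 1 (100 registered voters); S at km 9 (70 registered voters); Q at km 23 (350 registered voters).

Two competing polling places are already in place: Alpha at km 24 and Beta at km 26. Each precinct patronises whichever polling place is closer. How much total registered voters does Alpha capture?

619

The indifferent point is the midpoint (24+26)/2 = 25; precincts left of it (closer to Alpha at 24) go to Alpha, those right go to Beta.
  P at 1 (w=100) → Alpha
  T at 5 (w=9) → Alpha
  S at 9 (w=70) → Alpha
  V at 14 (w=90) → Alpha
  Q at 23 (w=350) → Alpha
  R at 26 (w=150) → Beta
  U at 28 (w=80) → Beta
Alpha captures 619; Beta captures 230.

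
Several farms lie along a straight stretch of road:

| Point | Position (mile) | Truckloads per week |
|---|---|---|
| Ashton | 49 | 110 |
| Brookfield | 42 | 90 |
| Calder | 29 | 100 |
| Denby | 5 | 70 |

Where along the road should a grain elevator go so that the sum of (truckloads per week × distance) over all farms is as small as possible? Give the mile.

x = 42

For a sum of weighted absolute distances on a line, the optimum is the weighted median (not the mean). Total weight W = 370; half-weight = 185.
Sort by position and accumulate weight:
  mile 5 (Denby, w=70) → cum 70
  mile 29 (Calder, w=100) → cum 170
  mile 42 (Brookfield, w=90) → cum 260  ≥ 185 → median here
  mile 49 (Ashton, w=110) → cum 370
Optimal location: mile 42.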